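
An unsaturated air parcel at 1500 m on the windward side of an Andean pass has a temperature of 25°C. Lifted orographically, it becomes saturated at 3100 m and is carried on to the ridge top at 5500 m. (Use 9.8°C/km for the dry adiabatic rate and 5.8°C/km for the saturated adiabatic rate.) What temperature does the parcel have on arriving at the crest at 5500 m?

1500 → 3100 m (dry, 9.8°C/km): ΔT = -9.8 × 1.6 = -15.68°C → T = 9.32°C
3100 → 5500 m (saturated, 5.8°C/km): ΔT = -5.8 × 2.4 = -13.92°C → T = -4.6°C

-4.6°C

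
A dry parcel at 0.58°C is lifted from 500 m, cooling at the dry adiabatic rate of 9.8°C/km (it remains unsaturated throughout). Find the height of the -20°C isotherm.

Height above start = (0.58 − (-20)) / 9.8 = 2.1 km
Altitude = 500 m + 2100 m = 2600 m

2600 m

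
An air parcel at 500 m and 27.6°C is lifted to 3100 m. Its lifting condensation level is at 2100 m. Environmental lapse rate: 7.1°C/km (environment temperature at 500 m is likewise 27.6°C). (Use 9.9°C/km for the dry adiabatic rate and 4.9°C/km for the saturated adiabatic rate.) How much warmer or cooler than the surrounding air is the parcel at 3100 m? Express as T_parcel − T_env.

Parcel:
  500 → 2100 m (dry, 9.9°C/km): ΔT = -9.9 × 1.6 = -15.84°C → T = 11.76°C
  2100 → 3100 m (saturated, 4.9°C/km): ΔT = -4.9 × 1 = -4.9°C → T = 6.86°C
Environment:
  500 → 3100 m (environment, 7.1°C/km): ΔT = -7.1 × 2.6 = -18.46°C → T = 9.14°C
T_parcel − T_env = 6.86 − 9.14 = -2.28°C

-2.28°C (parcel cooler than environment)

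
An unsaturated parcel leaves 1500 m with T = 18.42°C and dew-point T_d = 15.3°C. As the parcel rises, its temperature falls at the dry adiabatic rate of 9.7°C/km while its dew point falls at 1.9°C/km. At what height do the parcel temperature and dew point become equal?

1900 m

T and T_d converge at 9.7 − 1.9 = 7.8°C per km
Height above start = (18.42 − 15.3) / 7.8 = 0.4 km
LCL altitude = 1500 m + 400 m = 1900 m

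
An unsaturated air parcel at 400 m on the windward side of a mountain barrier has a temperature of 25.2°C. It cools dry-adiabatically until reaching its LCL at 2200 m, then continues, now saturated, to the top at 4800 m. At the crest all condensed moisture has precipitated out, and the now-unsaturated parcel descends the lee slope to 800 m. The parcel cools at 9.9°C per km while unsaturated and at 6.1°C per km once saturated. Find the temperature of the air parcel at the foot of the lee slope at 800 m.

400 → 2200 m (dry, 9.9°C/km): ΔT = -9.9 × 1.8 = -17.82°C → T = 7.38°C
2200 → 4800 m (saturated, 6.1°C/km): ΔT = -6.1 × 2.6 = -15.86°C → T = -8.48°C
4800 → 800 m (dry descent, 9.9°C/km): ΔT = +9.9 × 4 = +39.6°C → T = 31.12°C

31.12°C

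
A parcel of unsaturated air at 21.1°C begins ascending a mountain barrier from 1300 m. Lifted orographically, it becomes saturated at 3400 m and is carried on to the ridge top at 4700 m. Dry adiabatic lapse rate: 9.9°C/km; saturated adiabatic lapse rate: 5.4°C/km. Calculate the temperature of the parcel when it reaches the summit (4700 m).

-6.71°C

1300–3400 m, dry: Δz = 2.1 km ⇒ ΔT = -20.79°C; T = 0.31°C
3400–4700 m, saturated: Δz = 1.3 km ⇒ ΔT = -7.02°C; T = -6.71°C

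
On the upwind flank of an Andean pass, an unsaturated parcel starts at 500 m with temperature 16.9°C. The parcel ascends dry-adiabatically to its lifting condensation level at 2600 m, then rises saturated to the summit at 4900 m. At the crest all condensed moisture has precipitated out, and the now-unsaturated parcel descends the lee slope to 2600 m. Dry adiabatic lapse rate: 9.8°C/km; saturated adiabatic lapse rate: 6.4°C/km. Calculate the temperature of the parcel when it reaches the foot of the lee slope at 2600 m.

500–2600 m, dry: Δz = 2.1 km ⇒ ΔT = -20.58°C; T = -3.68°C
2600–4900 m, saturated: Δz = 2.3 km ⇒ ΔT = -14.72°C; T = -18.4°C
4900–2600 m, dry descent: Δz = 2.3 km ⇒ ΔT = +22.54°C; T = 4.14°C

4.14°C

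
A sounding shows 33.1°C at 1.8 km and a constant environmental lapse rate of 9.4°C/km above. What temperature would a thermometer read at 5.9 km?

1800 → 5900 m (environmental, 9.4°C/km): ΔT = -9.4 × 4.1 = -38.54°C → T = -5.44°C

-5.44°C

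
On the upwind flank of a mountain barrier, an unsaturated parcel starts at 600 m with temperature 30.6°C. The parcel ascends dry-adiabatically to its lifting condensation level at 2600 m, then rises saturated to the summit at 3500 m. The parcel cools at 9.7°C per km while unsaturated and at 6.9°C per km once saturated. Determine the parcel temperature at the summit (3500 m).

600–2600 m, dry: Δz = 2 km ⇒ ΔT = -19.4°C; T = 11.2°C
2600–3500 m, saturated: Δz = 0.9 km ⇒ ΔT = -6.21°C; T = 4.99°C

4.99°C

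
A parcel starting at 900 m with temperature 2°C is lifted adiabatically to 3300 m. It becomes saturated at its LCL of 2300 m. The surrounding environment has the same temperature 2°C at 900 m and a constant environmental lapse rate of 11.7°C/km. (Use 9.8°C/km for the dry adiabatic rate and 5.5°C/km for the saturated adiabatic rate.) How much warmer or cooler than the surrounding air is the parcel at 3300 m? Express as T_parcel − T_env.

Parcel:
  Dry to 2300 m: -9.8 × 1.4 km = -13.72°C, so T = -11.72°C.
  Saturated to 3300 m: -5.5 × 1 km = -5.5°C, so T = -17.22°C.
Environment:
  Environment to 3300 m: -11.7 × 2.4 km = -28.08°C, so T = -26.08°C.
T_parcel − T_env = -17.22 − (-26.08) = +8.86°C

+8.86°C (parcel warmer than environment)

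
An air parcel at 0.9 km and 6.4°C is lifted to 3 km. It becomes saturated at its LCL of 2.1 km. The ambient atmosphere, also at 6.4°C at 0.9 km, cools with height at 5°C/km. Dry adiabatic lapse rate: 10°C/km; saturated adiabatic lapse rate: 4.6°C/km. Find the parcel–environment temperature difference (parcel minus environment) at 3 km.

-5.64°C (parcel cooler than environment)

Parcel:
  900–2100 m, dry: Δz = 1.2 km ⇒ ΔT = -12°C; T = -5.6°C
  2100–3000 m, saturated: Δz = 0.9 km ⇒ ΔT = -4.14°C; T = -9.74°C
Environment:
  900–3000 m, environment: Δz = 2.1 km ⇒ ΔT = -10.5°C; T = -4.1°C
T_parcel − T_env = -9.74 − (-4.1) = -5.64°C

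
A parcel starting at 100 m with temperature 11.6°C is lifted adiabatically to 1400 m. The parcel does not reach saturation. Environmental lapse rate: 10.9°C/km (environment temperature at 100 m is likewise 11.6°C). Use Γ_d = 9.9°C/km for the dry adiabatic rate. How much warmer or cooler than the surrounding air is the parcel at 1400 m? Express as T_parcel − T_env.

+1.3°C (parcel warmer than environment)

Parcel:
  From 100 m to 1400 m (dry): cools by 9.9 × 1.3 = 12.87°C, giving -1.27°C.
Environment:
  From 100 m to 1400 m (environment): cools by 10.9 × 1.3 = 14.17°C, giving -2.57°C.
T_parcel − T_env = -1.27 − (-2.57) = +1.3°C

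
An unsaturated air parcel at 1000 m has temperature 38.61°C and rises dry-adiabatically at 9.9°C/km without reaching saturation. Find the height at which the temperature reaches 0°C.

Height above start = (38.61 − 0) / 9.9 = 3.9 km
Altitude = 1000 m + 3900 m = 4900 m

4900 m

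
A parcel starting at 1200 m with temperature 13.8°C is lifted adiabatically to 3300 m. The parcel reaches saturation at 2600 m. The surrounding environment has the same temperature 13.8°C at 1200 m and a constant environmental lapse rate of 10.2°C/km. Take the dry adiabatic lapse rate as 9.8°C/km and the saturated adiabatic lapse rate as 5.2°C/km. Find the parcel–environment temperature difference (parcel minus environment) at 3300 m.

Parcel:
  Dry to 2600 m: -9.8 × 1.4 km = -13.72°C, so T = 0.08°C.
  Saturated to 3300 m: -5.2 × 0.7 km = -3.64°C, so T = -3.56°C.
Environment:
  Environment to 3300 m: -10.2 × 2.1 km = -21.42°C, so T = -7.62°C.
T_parcel − T_env = -3.56 − (-7.62) = +4.06°C

+4.06°C (parcel warmer than environment)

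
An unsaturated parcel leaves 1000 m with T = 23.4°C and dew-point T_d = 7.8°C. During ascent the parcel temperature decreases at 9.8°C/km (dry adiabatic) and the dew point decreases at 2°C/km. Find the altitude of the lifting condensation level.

T and T_d converge at 9.8 − 2 = 7.8°C per km
Height above start = (23.4 − 7.8) / 7.8 = 2 km
LCL altitude = 1000 m + 2000 m = 3000 m

3000 m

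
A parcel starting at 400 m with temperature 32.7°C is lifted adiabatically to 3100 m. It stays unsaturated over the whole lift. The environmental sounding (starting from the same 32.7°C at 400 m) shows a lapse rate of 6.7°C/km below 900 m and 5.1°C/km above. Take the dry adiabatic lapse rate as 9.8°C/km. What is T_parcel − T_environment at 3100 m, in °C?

-11.89°C (parcel cooler than environment)

Parcel:
  Dry to 3100 m: -9.8 × 2.7 km = -26.46°C, so T = 6.24°C.
Environment:
  Environment, lower layer to 900 m: -6.7 × 0.5 km = -3.35°C, so T = 29.35°C.
  Environment, upper layer to 3100 m: -5.1 × 2.2 km = -11.22°C, so T = 18.13°C.
T_parcel − T_env = 6.24 − 18.13 = -11.89°C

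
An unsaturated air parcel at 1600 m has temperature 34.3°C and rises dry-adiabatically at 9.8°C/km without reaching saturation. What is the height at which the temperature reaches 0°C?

5100 m

Height above start = (34.3 − 0) / 9.8 = 3.5 km
Altitude = 1600 m + 3500 m = 5100 m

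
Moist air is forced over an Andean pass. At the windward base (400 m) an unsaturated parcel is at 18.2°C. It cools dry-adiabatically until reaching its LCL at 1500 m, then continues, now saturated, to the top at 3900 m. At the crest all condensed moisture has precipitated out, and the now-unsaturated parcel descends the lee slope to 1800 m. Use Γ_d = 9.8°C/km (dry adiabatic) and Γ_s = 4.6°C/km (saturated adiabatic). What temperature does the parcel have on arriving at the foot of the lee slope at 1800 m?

16.96°C

400 → 1500 m (dry, 9.8°C/km): ΔT = -9.8 × 1.1 = -10.78°C → T = 7.42°C
1500 → 3900 m (saturated, 4.6°C/km): ΔT = -4.6 × 2.4 = -11.04°C → T = -3.62°C
3900 → 1800 m (dry descent, 9.8°C/km): ΔT = +9.8 × 2.1 = +20.58°C → T = 16.96°C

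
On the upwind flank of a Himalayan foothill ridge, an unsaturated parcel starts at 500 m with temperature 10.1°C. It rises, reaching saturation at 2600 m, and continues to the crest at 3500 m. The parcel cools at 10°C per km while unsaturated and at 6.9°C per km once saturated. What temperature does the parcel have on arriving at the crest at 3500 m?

500 → 2600 m (dry, 10°C/km): ΔT = -10 × 2.1 = -21°C → T = -10.9°C
2600 → 3500 m (saturated, 6.9°C/km): ΔT = -6.9 × 0.9 = -6.21°C → T = -17.11°C

-17.11°C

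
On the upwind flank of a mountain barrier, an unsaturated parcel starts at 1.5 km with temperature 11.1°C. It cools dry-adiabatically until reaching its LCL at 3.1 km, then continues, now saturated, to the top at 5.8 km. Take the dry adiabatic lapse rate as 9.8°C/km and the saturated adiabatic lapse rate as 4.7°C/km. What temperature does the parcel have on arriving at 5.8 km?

-17.27°C

From 1500 m to 3100 m (dry): cools by 9.8 × 1.6 = 15.68°C, giving -4.58°C.
From 3100 m to 5800 m (saturated): cools by 4.7 × 2.7 = 12.69°C, giving -17.27°C.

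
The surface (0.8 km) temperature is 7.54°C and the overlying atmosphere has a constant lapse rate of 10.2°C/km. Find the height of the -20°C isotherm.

3.5 km

Height above start = (7.54 − (-20)) / 10.2 = 2.7 km
Altitude = 800 m + 2700 m = 3500 m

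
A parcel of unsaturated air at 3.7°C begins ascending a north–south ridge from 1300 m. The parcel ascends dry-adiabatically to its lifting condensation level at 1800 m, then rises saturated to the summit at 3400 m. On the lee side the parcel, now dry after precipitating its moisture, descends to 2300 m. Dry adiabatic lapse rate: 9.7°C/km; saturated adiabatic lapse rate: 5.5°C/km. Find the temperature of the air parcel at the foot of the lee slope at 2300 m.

1300–1800 m, dry: Δz = 0.5 km ⇒ ΔT = -4.85°C; T = -1.15°C
1800–3400 m, saturated: Δz = 1.6 km ⇒ ΔT = -8.8°C; T = -9.95°C
3400–2300 m, dry descent: Δz = 1.1 km ⇒ ΔT = +10.67°C; T = 0.72°C

0.72°C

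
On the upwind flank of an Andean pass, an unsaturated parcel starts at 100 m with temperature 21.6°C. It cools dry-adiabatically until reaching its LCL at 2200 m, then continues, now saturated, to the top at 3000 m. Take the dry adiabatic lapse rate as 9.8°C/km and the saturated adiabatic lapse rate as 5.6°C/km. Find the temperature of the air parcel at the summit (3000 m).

From 100 m to 2200 m (dry): cools by 9.8 × 2.1 = 20.58°C, giving 1.02°C.
From 2200 m to 3000 m (saturated): cools by 5.6 × 0.8 = 4.48°C, giving -3.46°C.

-3.46°C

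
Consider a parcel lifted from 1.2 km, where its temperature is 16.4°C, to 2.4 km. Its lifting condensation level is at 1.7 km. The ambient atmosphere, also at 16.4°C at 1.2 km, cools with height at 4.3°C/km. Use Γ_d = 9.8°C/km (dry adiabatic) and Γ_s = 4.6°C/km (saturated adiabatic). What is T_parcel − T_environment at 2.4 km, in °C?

-2.96°C (parcel cooler than environment)

Parcel:
  1200 → 1700 m (dry, 9.8°C/km): ΔT = -9.8 × 0.5 = -4.9°C → T = 11.5°C
  1700 → 2400 m (saturated, 4.6°C/km): ΔT = -4.6 × 0.7 = -3.22°C → T = 8.28°C
Environment:
  1200 → 2400 m (environment, 4.3°C/km): ΔT = -4.3 × 1.2 = -5.16°C → T = 11.24°C
T_parcel − T_env = 8.28 − 11.24 = -2.96°C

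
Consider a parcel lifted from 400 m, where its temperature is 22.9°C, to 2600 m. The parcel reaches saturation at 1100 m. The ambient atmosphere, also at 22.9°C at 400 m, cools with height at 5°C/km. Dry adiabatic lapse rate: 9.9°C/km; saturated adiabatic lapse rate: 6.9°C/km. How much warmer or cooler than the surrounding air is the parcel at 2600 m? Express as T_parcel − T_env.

-6.28°C (parcel cooler than environment)

Parcel:
  400 → 1100 m (dry, 9.9°C/km): ΔT = -9.9 × 0.7 = -6.93°C → T = 15.97°C
  1100 → 2600 m (saturated, 6.9°C/km): ΔT = -6.9 × 1.5 = -10.35°C → T = 5.62°C
Environment:
  400 → 2600 m (environment, 5°C/km): ΔT = -5 × 2.2 = -11°C → T = 11.9°C
T_parcel − T_env = 5.62 − 11.9 = -6.28°C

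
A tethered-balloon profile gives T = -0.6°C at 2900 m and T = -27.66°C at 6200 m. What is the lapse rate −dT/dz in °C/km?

8.2°C/km

Γ = −ΔT/Δz = (-0.6 − (-27.66)) / (6200 − 2900) m
  = 27.06°C / 3.3 km = 8.2°C/km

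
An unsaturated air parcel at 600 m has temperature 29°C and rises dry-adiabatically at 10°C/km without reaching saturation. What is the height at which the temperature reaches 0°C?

Height above start = (29 − 0) / 10 = 2.9 km
Altitude = 600 m + 2900 m = 3500 m

3500 m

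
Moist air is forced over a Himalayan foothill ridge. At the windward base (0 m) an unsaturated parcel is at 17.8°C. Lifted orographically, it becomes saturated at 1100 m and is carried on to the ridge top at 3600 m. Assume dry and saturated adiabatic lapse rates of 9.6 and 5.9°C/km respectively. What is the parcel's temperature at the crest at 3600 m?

From 0 m to 1100 m (dry): cools by 9.6 × 1.1 = 10.56°C, giving 7.24°C.
From 1100 m to 3600 m (saturated): cools by 5.9 × 2.5 = 14.75°C, giving -7.51°C.

-7.51°C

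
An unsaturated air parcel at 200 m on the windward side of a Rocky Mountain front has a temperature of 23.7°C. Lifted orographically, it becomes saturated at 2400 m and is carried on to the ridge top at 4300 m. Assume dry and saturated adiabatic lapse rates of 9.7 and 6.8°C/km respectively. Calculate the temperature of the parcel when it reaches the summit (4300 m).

200 → 2400 m (dry, 9.7°C/km): ΔT = -9.7 × 2.2 = -21.34°C → T = 2.36°C
2400 → 4300 m (saturated, 6.8°C/km): ΔT = -6.8 × 1.9 = -12.92°C → T = -10.56°C

-10.56°C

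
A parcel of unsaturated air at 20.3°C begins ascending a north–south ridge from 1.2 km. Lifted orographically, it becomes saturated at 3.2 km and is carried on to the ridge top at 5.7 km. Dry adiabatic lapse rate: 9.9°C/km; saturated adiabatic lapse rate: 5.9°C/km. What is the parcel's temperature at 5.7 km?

-14.25°C

From 1200 m to 3200 m (dry): cools by 9.9 × 2 = 19.8°C, giving 0.5°C.
From 3200 m to 5700 m (saturated): cools by 5.9 × 2.5 = 14.75°C, giving -14.25°C.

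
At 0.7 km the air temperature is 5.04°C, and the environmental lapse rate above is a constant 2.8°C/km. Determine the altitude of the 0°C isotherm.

Height above start = (5.04 − 0) / 2.8 = 1.8 km
Altitude = 700 m + 1800 m = 2500 m

2.5 km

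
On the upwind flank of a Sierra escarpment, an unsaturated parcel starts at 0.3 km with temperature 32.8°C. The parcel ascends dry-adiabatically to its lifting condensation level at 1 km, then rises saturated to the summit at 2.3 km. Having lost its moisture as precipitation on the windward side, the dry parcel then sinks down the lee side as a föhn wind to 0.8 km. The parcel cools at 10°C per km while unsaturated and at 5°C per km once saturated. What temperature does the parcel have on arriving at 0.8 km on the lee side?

Dry to 1000 m: -10 × 0.7 km = -7°C, so T = 25.8°C.
Saturated to 2300 m: -5 × 1.3 km = -6.5°C, so T = 19.3°C.
Dry descent to 800 m: +10 × 1.5 km = +15°C, so T = 34.3°C.

34.3°C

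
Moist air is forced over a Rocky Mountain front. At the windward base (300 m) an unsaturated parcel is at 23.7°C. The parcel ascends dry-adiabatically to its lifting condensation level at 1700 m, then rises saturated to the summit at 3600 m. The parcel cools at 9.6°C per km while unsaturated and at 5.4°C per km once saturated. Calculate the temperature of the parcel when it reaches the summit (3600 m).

300 → 1700 m (dry, 9.6°C/km): ΔT = -9.6 × 1.4 = -13.44°C → T = 10.26°C
1700 → 3600 m (saturated, 5.4°C/km): ΔT = -5.4 × 1.9 = -10.26°C → T = 0°C

0°C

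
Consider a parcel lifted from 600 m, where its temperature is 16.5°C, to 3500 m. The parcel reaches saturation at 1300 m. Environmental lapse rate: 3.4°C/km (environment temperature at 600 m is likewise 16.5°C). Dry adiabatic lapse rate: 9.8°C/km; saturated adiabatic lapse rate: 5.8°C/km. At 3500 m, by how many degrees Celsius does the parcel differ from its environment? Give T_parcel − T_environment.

Parcel:
  600 → 1300 m (dry, 9.8°C/km): ΔT = -9.8 × 0.7 = -6.86°C → T = 9.64°C
  1300 → 3500 m (saturated, 5.8°C/km): ΔT = -5.8 × 2.2 = -12.76°C → T = -3.12°C
Environment:
  600 → 3500 m (environment, 3.4°C/km): ΔT = -3.4 × 2.9 = -9.86°C → T = 6.64°C
T_parcel − T_env = -3.12 − 6.64 = -9.76°C

-9.76°C (parcel cooler than environment)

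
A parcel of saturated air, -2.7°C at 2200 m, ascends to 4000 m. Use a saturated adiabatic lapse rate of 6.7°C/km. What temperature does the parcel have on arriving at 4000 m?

2200 → 4000 m (saturated adiabatic, 6.7°C/km): ΔT = -6.7 × 1.8 = -12.06°C → T = -14.76°C

-14.76°C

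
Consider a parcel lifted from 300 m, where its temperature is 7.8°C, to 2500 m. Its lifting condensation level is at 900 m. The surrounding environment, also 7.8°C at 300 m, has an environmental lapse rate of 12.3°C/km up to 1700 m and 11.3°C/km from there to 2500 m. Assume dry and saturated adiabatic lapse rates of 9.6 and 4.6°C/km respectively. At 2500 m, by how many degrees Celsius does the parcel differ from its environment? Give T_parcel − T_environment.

Parcel:
  Dry to 900 m: -9.6 × 0.6 km = -5.76°C, so T = 2.04°C.
  Saturated to 2500 m: -4.6 × 1.6 km = -7.36°C, so T = -5.32°C.
Environment:
  Environment, lower layer to 1700 m: -12.3 × 1.4 km = -17.22°C, so T = -9.42°C.
  Environment, upper layer to 2500 m: -11.3 × 0.8 km = -9.04°C, so T = -18.46°C.
T_parcel − T_env = -5.32 − (-18.46) = +13.14°C

+13.14°C (parcel warmer than environment)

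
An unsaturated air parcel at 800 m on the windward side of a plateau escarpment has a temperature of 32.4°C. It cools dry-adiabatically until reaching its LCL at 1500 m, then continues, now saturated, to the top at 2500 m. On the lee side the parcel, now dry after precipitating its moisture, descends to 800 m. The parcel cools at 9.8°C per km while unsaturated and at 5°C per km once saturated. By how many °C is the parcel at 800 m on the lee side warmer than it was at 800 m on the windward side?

Dry to 1500 m: -9.8 × 0.7 km = -6.86°C, so T = 25.54°C.
Saturated to 2500 m: -5 × 1 km = -5°C, so T = 20.54°C.
Dry descent to 800 m: +9.8 × 1.7 km = +16.66°C, so T = 37.2°C.
Net change vs windward start: 37.2 − 32.4 = +4.8°C

+4.8°C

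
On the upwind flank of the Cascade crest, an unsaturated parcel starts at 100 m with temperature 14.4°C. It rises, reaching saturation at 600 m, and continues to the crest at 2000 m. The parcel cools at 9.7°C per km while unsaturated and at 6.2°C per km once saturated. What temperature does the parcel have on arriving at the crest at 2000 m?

From 100 m to 600 m (dry): cools by 9.7 × 0.5 = 4.85°C, giving 9.55°C.
From 600 m to 2000 m (saturated): cools by 6.2 × 1.4 = 8.68°C, giving 0.87°C.

0.87°C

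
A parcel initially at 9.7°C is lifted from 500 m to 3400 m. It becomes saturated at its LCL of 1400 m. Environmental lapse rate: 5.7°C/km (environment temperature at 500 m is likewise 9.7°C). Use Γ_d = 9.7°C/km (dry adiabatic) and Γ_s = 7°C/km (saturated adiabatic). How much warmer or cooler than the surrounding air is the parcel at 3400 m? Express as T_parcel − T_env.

-6.2°C (parcel cooler than environment)

Parcel:
  From 500 m to 1400 m (dry): cools by 9.7 × 0.9 = 8.73°C, giving 0.97°C.
  From 1400 m to 3400 m (saturated): cools by 7 × 2 = 14°C, giving -13.03°C.
Environment:
  From 500 m to 3400 m (environment): cools by 5.7 × 2.9 = 16.53°C, giving -6.83°C.
T_parcel − T_env = -13.03 − (-6.83) = -6.2°C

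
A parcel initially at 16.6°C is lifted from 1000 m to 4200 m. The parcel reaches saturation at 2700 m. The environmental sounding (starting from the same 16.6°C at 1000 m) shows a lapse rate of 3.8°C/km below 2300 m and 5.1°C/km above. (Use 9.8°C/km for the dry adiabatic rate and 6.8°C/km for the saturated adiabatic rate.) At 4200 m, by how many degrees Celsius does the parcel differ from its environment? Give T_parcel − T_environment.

Parcel:
  Dry to 2700 m: -9.8 × 1.7 km = -16.66°C, so T = -0.06°C.
  Saturated to 4200 m: -6.8 × 1.5 km = -10.2°C, so T = -10.26°C.
Environment:
  Environment, lower layer to 2300 m: -3.8 × 1.3 km = -4.94°C, so T = 11.66°C.
  Environment, upper layer to 4200 m: -5.1 × 1.9 km = -9.69°C, so T = 1.97°C.
T_parcel − T_env = -10.26 − 1.97 = -12.23°C

-12.23°C (parcel cooler than environment)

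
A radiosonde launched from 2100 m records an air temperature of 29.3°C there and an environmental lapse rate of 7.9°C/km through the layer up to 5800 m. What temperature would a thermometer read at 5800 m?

From 2100 m to 5800 m (environmental): cools by 7.9 × 3.7 = 29.23°C, giving 0.07°C.

0.07°C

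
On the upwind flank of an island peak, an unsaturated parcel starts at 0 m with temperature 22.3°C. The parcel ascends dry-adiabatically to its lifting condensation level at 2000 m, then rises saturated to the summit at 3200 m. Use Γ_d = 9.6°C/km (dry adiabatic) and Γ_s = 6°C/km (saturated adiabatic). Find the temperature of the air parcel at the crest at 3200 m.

0–2000 m, dry: Δz = 2 km ⇒ ΔT = -19.2°C; T = 3.1°C
2000–3200 m, saturated: Δz = 1.2 km ⇒ ΔT = -7.2°C; T = -4.1°C

-4.1°C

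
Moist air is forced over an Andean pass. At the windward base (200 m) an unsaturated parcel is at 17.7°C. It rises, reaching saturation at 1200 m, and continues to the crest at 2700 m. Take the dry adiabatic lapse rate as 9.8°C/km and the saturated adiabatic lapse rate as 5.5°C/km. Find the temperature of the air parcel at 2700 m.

-0.35°C

From 200 m to 1200 m (dry): cools by 9.8 × 1 = 9.8°C, giving 7.9°C.
From 1200 m to 2700 m (saturated): cools by 5.5 × 1.5 = 8.25°C, giving -0.35°C.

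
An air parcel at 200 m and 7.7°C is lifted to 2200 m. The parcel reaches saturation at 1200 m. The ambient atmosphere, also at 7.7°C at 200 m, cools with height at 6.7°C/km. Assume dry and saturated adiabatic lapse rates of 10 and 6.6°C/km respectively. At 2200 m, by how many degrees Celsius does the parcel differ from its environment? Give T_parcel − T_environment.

-3.2°C (parcel cooler than environment)

Parcel:
  From 200 m to 1200 m (dry): cools by 10 × 1 = 10°C, giving -2.3°C.
  From 1200 m to 2200 m (saturated): cools by 6.6 × 1 = 6.6°C, giving -8.9°C.
Environment:
  From 200 m to 2200 m (environment): cools by 6.7 × 2 = 13.4°C, giving -5.7°C.
T_parcel − T_env = -8.9 − (-5.7) = -3.2°C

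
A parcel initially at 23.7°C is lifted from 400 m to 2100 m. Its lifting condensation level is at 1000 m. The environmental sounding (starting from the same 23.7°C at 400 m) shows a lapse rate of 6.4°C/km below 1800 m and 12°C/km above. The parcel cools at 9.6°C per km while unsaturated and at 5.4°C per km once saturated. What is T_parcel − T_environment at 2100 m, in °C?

+0.86°C (parcel warmer than environment)

Parcel:
  Dry to 1000 m: -9.6 × 0.6 km = -5.76°C, so T = 17.94°C.
  Saturated to 2100 m: -5.4 × 1.1 km = -5.94°C, so T = 12°C.
Environment:
  Environment, lower layer to 1800 m: -6.4 × 1.4 km = -8.96°C, so T = 14.74°C.
  Environment, upper layer to 2100 m: -12 × 0.3 km = -3.6°C, so T = 11.14°C.
T_parcel − T_env = 12 − 11.14 = +0.86°C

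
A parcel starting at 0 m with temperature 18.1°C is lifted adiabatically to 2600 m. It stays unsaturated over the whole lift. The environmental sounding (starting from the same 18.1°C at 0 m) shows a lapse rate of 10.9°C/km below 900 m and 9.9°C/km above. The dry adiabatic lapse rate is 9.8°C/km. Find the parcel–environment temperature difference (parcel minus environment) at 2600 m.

Parcel:
  Dry to 2600 m: -9.8 × 2.6 km = -25.48°C, so T = -7.38°C.
Environment:
  Environment, lower layer to 900 m: -10.9 × 0.9 km = -9.81°C, so T = 8.29°C.
  Environment, upper layer to 2600 m: -9.9 × 1.7 km = -16.83°C, so T = -8.54°C.
T_parcel − T_env = -7.38 − (-8.54) = +1.16°C

+1.16°C (parcel warmer than environment)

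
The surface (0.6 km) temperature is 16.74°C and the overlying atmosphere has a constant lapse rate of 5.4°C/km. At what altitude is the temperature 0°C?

3.7 km

Height above start = (16.74 − 0) / 5.4 = 3.1 km
Altitude = 600 m + 3100 m = 3700 m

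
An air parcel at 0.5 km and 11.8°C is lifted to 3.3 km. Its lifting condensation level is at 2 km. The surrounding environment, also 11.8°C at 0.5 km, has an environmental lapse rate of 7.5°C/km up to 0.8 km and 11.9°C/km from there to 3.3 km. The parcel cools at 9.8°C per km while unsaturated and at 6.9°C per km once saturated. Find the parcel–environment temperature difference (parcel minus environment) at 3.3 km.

Parcel:
  Dry to 2000 m: -9.8 × 1.5 km = -14.7°C, so T = -2.9°C.
  Saturated to 3300 m: -6.9 × 1.3 km = -8.97°C, so T = -11.87°C.
Environment:
  Environment, lower layer to 800 m: -7.5 × 0.3 km = -2.25°C, so T = 9.55°C.
  Environment, upper layer to 3300 m: -11.9 × 2.5 km = -29.75°C, so T = -20.2°C.
T_parcel − T_env = -11.87 − (-20.2) = +8.33°C

+8.33°C (parcel warmer than environment)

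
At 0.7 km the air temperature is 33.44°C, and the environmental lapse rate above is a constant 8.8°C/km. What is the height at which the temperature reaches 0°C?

Height above start = (33.44 − 0) / 8.8 = 3.8 km
Altitude = 700 m + 3800 m = 4500 m

4.5 km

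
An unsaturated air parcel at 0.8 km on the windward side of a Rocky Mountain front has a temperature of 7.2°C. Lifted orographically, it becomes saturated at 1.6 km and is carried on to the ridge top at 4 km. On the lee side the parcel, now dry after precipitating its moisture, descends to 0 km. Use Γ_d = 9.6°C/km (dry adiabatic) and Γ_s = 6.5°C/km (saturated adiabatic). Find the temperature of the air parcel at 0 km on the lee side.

22.32°C

800 → 1600 m (dry, 9.6°C/km): ΔT = -9.6 × 0.8 = -7.68°C → T = -0.48°C
1600 → 4000 m (saturated, 6.5°C/km): ΔT = -6.5 × 2.4 = -15.6°C → T = -16.08°C
4000 → 0 m (dry descent, 9.6°C/km): ΔT = +9.6 × 4 = +38.4°C → T = 22.32°C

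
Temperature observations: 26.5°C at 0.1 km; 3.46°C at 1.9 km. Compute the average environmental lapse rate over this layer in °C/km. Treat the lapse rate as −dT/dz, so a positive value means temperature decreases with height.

Γ = −ΔT/Δz = (26.5 − 3.46) / (1900 − 100) m
  = 23.04°C / 1.8 km = 12.8°C/km

12.8°C/km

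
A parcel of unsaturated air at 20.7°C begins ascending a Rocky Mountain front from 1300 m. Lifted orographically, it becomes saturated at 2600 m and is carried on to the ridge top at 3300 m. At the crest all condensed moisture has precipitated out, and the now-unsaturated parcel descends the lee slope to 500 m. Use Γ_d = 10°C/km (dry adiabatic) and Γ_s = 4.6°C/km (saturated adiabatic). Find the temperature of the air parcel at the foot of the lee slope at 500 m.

From 1300 m to 2600 m (dry): cools by 10 × 1.3 = 13°C, giving 7.7°C.
From 2600 m to 3300 m (saturated): cools by 4.6 × 0.7 = 3.22°C, giving 4.48°C.
From 3300 m to 500 m (dry descent): warms by 10 × 2.8 = 28°C, giving 32.48°C.

32.48°C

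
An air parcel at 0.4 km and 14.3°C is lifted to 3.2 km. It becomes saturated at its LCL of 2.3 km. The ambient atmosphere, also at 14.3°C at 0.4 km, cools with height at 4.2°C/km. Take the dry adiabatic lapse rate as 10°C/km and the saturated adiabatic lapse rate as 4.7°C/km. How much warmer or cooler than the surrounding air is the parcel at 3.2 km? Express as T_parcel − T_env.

-11.47°C (parcel cooler than environment)

Parcel:
  From 400 m to 2300 m (dry): cools by 10 × 1.9 = 19°C, giving -4.7°C.
  From 2300 m to 3200 m (saturated): cools by 4.7 × 0.9 = 4.23°C, giving -8.93°C.
Environment:
  From 400 m to 3200 m (environment): cools by 4.2 × 2.8 = 11.76°C, giving 2.54°C.
T_parcel − T_env = -8.93 − 2.54 = -11.47°C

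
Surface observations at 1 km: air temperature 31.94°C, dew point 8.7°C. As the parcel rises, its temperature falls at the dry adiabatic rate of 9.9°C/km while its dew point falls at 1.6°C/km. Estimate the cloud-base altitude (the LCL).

3.8 km

T and T_d converge at 9.9 − 1.6 = 8.3°C per km
Height above start = (31.94 − 8.7) / 8.3 = 2.8 km
LCL altitude = 1000 m + 2800 m = 3800 m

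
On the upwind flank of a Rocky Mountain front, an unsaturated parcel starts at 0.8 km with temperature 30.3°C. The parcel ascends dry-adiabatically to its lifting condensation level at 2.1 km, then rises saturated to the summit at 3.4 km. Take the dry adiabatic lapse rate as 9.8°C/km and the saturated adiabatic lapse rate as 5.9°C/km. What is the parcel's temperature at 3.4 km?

Dry to 2100 m: -9.8 × 1.3 km = -12.74°C, so T = 17.56°C.
Saturated to 3400 m: -5.9 × 1.3 km = -7.67°C, so T = 9.89°C.

9.89°C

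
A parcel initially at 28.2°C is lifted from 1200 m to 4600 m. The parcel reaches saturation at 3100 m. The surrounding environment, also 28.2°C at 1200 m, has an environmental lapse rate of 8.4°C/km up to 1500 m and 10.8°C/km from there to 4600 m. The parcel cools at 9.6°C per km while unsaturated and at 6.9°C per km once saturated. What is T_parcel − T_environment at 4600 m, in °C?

+7.41°C (parcel warmer than environment)

Parcel:
  Dry to 3100 m: -9.6 × 1.9 km = -18.24°C, so T = 9.96°C.
  Saturated to 4600 m: -6.9 × 1.5 km = -10.35°C, so T = -0.39°C.
Environment:
  Environment, lower layer to 1500 m: -8.4 × 0.3 km = -2.52°C, so T = 25.68°C.
  Environment, upper layer to 4600 m: -10.8 × 3.1 km = -33.48°C, so T = -7.8°C.
T_parcel − T_env = -0.39 − (-7.8) = +7.41°C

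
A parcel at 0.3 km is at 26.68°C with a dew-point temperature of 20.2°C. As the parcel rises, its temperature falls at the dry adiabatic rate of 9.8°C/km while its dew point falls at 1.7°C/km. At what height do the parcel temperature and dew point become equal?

T and T_d converge at 9.8 − 1.7 = 8.1°C per km
Height above start = (26.68 − 20.2) / 8.1 = 0.8 km
LCL altitude = 300 m + 800 m = 1100 m

1.1 km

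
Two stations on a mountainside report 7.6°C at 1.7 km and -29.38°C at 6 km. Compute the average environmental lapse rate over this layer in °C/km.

Γ = −ΔT/Δz = (7.6 − (-29.38)) / (6000 − 1700) m
  = 36.98°C / 4.3 km = 8.6°C/km

8.6°C/km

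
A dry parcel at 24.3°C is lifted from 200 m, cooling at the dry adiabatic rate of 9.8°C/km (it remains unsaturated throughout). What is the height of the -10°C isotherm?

3700 m

Height above start = (24.3 − (-10)) / 9.8 = 3.5 km
Altitude = 200 m + 3500 m = 3700 m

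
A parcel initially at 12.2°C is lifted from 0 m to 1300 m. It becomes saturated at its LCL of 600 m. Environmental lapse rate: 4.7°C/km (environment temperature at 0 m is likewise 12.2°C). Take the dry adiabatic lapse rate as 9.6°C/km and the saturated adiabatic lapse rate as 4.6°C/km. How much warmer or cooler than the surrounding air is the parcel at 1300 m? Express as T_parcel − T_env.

-2.87°C (parcel cooler than environment)

Parcel:
  Dry to 600 m: -9.6 × 0.6 km = -5.76°C, so T = 6.44°C.
  Saturated to 1300 m: -4.6 × 0.7 km = -3.22°C, so T = 3.22°C.
Environment:
  Environment to 1300 m: -4.7 × 1.3 km = -6.11°C, so T = 6.09°C.
T_parcel − T_env = 3.22 − 6.09 = -2.87°C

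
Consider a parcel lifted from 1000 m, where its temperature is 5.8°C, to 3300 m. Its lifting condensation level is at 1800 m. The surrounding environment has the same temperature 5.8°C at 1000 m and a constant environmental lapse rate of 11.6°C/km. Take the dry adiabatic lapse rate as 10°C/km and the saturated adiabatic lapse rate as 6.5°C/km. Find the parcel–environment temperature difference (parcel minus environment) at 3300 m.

Parcel:
  From 1000 m to 1800 m (dry): cools by 10 × 0.8 = 8°C, giving -2.2°C.
  From 1800 m to 3300 m (saturated): cools by 6.5 × 1.5 = 9.75°C, giving -11.95°C.
Environment:
  From 1000 m to 3300 m (environment): cools by 11.6 × 2.3 = 26.68°C, giving -20.88°C.
T_parcel − T_env = -11.95 − (-20.88) = +8.93°C

+8.93°C (parcel warmer than environment)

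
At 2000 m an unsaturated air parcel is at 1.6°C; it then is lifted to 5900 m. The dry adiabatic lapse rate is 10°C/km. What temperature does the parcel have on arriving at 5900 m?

From 2000 m to 5900 m (dry adiabatic): cools by 10 × 3.9 = 39°C, giving -37.4°C.

-37.4°C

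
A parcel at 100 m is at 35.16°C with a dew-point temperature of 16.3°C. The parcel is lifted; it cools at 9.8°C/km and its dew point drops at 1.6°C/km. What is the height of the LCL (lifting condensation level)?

T and T_d converge at 9.8 − 1.6 = 8.2°C per km
Height above start = (35.16 − 16.3) / 8.2 = 2.3 km
LCL altitude = 100 m + 2300 m = 2400 m

2400 m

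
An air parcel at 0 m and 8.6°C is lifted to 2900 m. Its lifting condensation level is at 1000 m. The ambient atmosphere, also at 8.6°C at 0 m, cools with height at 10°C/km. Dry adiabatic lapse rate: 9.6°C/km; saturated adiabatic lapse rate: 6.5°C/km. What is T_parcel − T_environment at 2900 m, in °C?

+7.05°C (parcel warmer than environment)

Parcel:
  From 0 m to 1000 m (dry): cools by 9.6 × 1 = 9.6°C, giving -1°C.
  From 1000 m to 2900 m (saturated): cools by 6.5 × 1.9 = 12.35°C, giving -13.35°C.
Environment:
  From 0 m to 2900 m (environment): cools by 10 × 2.9 = 29°C, giving -20.4°C.
T_parcel − T_env = -13.35 − (-20.4) = +7.05°C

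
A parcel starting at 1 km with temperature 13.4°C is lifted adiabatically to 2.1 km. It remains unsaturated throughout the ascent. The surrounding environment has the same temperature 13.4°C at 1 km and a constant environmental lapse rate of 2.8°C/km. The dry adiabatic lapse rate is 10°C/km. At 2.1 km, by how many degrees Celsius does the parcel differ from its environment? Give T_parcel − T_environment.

-7.92°C (parcel cooler than environment)

Parcel:
  1000–2100 m, dry: Δz = 1.1 km ⇒ ΔT = -11°C; T = 2.4°C
Environment:
  1000–2100 m, environment: Δz = 1.1 km ⇒ ΔT = -3.08°C; T = 10.32°C
T_parcel − T_env = 2.4 − 10.32 = -7.92°C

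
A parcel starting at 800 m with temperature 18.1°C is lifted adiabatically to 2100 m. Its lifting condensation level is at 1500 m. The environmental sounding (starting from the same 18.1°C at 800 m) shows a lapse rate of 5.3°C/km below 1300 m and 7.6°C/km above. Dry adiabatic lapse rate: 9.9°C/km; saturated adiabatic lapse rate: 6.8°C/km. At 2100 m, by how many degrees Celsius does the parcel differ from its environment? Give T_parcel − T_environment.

Parcel:
  800 → 1500 m (dry, 9.9°C/km): ΔT = -9.9 × 0.7 = -6.93°C → T = 11.17°C
  1500 → 2100 m (saturated, 6.8°C/km): ΔT = -6.8 × 0.6 = -4.08°C → T = 7.09°C
Environment:
  800 → 1300 m (environment, lower layer, 5.3°C/km): ΔT = -5.3 × 0.5 = -2.65°C → T = 15.45°C
  1300 → 2100 m (environment, upper layer, 7.6°C/km): ΔT = -7.6 × 0.8 = -6.08°C → T = 9.37°C
T_parcel − T_env = 7.09 − 9.37 = -2.28°C

-2.28°C (parcel cooler than environment)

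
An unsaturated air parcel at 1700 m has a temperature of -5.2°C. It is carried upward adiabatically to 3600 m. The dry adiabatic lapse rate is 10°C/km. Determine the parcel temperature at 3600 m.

-24.2°C

Dry adiabatic to 3600 m: -10 × 1.9 km = -19°C, so T = -24.2°C.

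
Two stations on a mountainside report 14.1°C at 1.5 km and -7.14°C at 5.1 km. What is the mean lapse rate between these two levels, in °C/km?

Γ = −ΔT/Δz = (14.1 − (-7.14)) / (5100 − 1500) m
  = 21.24°C / 3.6 km = 5.9°C/km

5.9°C/km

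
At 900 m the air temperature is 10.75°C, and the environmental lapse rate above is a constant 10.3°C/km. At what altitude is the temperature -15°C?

3400 m

Height above start = (10.75 − (-15)) / 10.3 = 2.5 km
Altitude = 900 m + 2500 m = 3400 m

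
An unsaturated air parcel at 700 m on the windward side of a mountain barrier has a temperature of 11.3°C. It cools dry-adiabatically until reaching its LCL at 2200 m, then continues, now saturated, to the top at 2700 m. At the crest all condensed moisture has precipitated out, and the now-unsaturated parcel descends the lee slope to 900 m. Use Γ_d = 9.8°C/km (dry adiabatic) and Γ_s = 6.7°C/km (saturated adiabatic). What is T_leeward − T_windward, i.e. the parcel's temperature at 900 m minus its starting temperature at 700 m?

-0.41°C

700 → 2200 m (dry, 9.8°C/km): ΔT = -9.8 × 1.5 = -14.7°C → T = -3.4°C
2200 → 2700 m (saturated, 6.7°C/km): ΔT = -6.7 × 0.5 = -3.35°C → T = -6.75°C
2700 → 900 m (dry descent, 9.8°C/km): ΔT = +9.8 × 1.8 = +17.64°C → T = 10.89°C
Net change vs windward start: 10.89 − 11.3 = -0.41°C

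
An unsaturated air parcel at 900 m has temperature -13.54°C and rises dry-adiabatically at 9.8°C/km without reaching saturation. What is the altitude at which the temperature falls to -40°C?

Height above start = (-13.54 − (-40)) / 9.8 = 2.7 km
Altitude = 900 m + 2700 m = 3600 m

3600 m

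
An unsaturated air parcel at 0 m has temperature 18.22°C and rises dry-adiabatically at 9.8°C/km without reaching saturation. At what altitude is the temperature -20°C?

Height above start = (18.22 − (-20)) / 9.8 = 3.9 km
Altitude = 0 m + 3900 m = 3900 m

3900 m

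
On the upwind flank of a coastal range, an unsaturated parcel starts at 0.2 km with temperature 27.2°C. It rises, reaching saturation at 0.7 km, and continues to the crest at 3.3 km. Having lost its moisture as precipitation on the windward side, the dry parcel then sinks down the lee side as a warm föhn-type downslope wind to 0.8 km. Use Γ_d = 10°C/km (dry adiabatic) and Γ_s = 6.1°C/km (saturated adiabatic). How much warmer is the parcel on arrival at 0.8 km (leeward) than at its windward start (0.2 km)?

+4.14°C

200 → 700 m (dry, 10°C/km): ΔT = -10 × 0.5 = -5°C → T = 22.2°C
700 → 3300 m (saturated, 6.1°C/km): ΔT = -6.1 × 2.6 = -15.86°C → T = 6.34°C
3300 → 800 m (dry descent, 10°C/km): ΔT = +10 × 2.5 = +25°C → T = 31.34°C
Net change vs windward start: 31.34 − 27.2 = +4.14°C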